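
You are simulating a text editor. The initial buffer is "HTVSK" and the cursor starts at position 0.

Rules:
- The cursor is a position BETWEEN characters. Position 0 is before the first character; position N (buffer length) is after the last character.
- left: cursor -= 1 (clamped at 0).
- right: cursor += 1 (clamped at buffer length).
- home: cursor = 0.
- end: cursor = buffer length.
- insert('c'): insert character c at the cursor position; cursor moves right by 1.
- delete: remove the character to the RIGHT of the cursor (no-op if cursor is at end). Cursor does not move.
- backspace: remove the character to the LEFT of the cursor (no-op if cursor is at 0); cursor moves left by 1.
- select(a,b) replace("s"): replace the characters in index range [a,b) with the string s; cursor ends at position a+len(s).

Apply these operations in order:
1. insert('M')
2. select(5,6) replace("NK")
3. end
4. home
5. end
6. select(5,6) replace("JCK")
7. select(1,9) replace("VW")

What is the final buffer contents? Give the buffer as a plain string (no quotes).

Answer: MVW

Derivation:
After op 1 (insert('M')): buf='MHTVSK' cursor=1
After op 2 (select(5,6) replace("NK")): buf='MHTVSNK' cursor=7
After op 3 (end): buf='MHTVSNK' cursor=7
After op 4 (home): buf='MHTVSNK' cursor=0
After op 5 (end): buf='MHTVSNK' cursor=7
After op 6 (select(5,6) replace("JCK")): buf='MHTVSJCKK' cursor=8
After op 7 (select(1,9) replace("VW")): buf='MVW' cursor=3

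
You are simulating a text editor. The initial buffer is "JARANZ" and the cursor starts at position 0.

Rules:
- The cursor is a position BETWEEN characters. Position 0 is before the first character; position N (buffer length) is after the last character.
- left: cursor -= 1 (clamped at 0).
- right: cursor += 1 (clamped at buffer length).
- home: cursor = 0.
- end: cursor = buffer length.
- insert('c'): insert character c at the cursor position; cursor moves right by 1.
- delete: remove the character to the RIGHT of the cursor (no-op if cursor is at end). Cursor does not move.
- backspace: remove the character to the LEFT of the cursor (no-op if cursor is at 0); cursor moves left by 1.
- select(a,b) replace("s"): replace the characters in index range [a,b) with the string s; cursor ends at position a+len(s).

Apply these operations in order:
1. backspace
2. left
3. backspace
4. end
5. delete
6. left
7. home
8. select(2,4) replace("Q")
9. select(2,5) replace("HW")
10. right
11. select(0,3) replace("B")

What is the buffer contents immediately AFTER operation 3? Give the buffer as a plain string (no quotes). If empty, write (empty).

Answer: JARANZ

Derivation:
After op 1 (backspace): buf='JARANZ' cursor=0
After op 2 (left): buf='JARANZ' cursor=0
After op 3 (backspace): buf='JARANZ' cursor=0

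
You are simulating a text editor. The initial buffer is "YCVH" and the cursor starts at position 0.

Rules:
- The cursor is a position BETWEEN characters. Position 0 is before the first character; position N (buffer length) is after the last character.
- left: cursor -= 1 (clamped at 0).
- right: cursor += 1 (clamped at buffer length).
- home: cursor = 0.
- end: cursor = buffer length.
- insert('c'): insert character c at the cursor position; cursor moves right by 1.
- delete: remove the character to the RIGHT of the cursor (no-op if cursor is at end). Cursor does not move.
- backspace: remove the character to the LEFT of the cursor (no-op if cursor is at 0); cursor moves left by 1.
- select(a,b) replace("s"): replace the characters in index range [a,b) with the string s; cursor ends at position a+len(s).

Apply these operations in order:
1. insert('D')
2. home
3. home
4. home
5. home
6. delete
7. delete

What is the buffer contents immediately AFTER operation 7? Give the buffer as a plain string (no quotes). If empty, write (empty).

Answer: CVH

Derivation:
After op 1 (insert('D')): buf='DYCVH' cursor=1
After op 2 (home): buf='DYCVH' cursor=0
After op 3 (home): buf='DYCVH' cursor=0
After op 4 (home): buf='DYCVH' cursor=0
After op 5 (home): buf='DYCVH' cursor=0
After op 6 (delete): buf='YCVH' cursor=0
After op 7 (delete): buf='CVH' cursor=0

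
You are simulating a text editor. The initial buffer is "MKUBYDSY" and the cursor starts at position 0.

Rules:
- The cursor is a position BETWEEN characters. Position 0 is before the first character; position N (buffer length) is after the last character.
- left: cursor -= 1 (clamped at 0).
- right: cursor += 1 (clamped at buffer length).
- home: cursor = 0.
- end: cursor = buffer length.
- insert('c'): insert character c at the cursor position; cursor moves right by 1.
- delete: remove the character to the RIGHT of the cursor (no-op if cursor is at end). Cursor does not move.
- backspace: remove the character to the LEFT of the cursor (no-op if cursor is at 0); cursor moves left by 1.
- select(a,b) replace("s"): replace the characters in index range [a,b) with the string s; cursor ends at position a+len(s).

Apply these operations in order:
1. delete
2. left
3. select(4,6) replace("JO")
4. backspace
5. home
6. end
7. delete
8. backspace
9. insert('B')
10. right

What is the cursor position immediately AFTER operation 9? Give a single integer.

Answer: 6

Derivation:
After op 1 (delete): buf='KUBYDSY' cursor=0
After op 2 (left): buf='KUBYDSY' cursor=0
After op 3 (select(4,6) replace("JO")): buf='KUBYJOY' cursor=6
After op 4 (backspace): buf='KUBYJY' cursor=5
After op 5 (home): buf='KUBYJY' cursor=0
After op 6 (end): buf='KUBYJY' cursor=6
After op 7 (delete): buf='KUBYJY' cursor=6
After op 8 (backspace): buf='KUBYJ' cursor=5
After op 9 (insert('B')): buf='KUBYJB' cursor=6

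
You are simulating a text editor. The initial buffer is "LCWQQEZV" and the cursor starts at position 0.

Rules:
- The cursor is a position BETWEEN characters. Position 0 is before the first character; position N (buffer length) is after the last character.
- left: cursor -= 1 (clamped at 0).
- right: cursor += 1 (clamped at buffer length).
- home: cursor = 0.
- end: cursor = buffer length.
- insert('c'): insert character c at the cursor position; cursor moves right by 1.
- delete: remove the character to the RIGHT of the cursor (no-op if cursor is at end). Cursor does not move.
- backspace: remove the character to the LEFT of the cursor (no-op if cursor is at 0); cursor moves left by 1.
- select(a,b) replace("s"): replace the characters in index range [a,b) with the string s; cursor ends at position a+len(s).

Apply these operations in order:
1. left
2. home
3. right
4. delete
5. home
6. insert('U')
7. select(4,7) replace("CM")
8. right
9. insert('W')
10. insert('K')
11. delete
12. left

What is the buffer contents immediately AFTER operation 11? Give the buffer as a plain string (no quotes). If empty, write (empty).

After op 1 (left): buf='LCWQQEZV' cursor=0
After op 2 (home): buf='LCWQQEZV' cursor=0
After op 3 (right): buf='LCWQQEZV' cursor=1
After op 4 (delete): buf='LWQQEZV' cursor=1
After op 5 (home): buf='LWQQEZV' cursor=0
After op 6 (insert('U')): buf='ULWQQEZV' cursor=1
After op 7 (select(4,7) replace("CM")): buf='ULWQCMV' cursor=6
After op 8 (right): buf='ULWQCMV' cursor=7
After op 9 (insert('W')): buf='ULWQCMVW' cursor=8
After op 10 (insert('K')): buf='ULWQCMVWK' cursor=9
After op 11 (delete): buf='ULWQCMVWK' cursor=9

Answer: ULWQCMVWK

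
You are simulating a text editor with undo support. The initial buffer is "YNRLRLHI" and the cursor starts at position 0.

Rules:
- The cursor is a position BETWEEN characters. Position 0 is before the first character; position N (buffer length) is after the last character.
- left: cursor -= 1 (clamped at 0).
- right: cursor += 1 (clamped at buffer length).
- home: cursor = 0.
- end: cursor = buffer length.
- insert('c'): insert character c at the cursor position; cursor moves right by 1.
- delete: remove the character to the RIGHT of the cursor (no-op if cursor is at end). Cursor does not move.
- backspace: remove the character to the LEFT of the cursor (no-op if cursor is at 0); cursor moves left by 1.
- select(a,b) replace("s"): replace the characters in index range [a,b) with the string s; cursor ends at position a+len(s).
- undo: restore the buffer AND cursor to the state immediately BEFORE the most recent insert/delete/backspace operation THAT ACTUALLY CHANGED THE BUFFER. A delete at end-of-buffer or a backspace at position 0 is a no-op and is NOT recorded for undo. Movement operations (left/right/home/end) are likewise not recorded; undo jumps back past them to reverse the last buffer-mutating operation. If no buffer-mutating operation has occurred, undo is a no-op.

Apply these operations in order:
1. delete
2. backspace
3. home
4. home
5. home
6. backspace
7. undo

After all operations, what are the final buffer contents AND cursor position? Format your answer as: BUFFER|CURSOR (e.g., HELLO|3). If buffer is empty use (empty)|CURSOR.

Answer: YNRLRLHI|0

Derivation:
After op 1 (delete): buf='NRLRLHI' cursor=0
After op 2 (backspace): buf='NRLRLHI' cursor=0
After op 3 (home): buf='NRLRLHI' cursor=0
After op 4 (home): buf='NRLRLHI' cursor=0
After op 5 (home): buf='NRLRLHI' cursor=0
After op 6 (backspace): buf='NRLRLHI' cursor=0
After op 7 (undo): buf='YNRLRLHI' cursor=0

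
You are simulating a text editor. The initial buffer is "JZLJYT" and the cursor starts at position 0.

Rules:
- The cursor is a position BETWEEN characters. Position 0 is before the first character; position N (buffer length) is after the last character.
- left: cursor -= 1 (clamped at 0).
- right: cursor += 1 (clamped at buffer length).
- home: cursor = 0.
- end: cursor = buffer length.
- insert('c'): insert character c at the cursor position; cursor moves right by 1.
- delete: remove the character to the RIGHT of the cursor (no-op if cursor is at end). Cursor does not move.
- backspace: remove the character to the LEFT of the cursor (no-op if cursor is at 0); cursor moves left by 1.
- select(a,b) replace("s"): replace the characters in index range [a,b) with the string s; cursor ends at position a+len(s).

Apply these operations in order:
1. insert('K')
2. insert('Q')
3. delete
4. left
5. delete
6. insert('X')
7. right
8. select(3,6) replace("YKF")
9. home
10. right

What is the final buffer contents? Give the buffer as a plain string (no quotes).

After op 1 (insert('K')): buf='KJZLJYT' cursor=1
After op 2 (insert('Q')): buf='KQJZLJYT' cursor=2
After op 3 (delete): buf='KQZLJYT' cursor=2
After op 4 (left): buf='KQZLJYT' cursor=1
After op 5 (delete): buf='KZLJYT' cursor=1
After op 6 (insert('X')): buf='KXZLJYT' cursor=2
After op 7 (right): buf='KXZLJYT' cursor=3
After op 8 (select(3,6) replace("YKF")): buf='KXZYKFT' cursor=6
After op 9 (home): buf='KXZYKFT' cursor=0
After op 10 (right): buf='KXZYKFT' cursor=1

Answer: KXZYKFT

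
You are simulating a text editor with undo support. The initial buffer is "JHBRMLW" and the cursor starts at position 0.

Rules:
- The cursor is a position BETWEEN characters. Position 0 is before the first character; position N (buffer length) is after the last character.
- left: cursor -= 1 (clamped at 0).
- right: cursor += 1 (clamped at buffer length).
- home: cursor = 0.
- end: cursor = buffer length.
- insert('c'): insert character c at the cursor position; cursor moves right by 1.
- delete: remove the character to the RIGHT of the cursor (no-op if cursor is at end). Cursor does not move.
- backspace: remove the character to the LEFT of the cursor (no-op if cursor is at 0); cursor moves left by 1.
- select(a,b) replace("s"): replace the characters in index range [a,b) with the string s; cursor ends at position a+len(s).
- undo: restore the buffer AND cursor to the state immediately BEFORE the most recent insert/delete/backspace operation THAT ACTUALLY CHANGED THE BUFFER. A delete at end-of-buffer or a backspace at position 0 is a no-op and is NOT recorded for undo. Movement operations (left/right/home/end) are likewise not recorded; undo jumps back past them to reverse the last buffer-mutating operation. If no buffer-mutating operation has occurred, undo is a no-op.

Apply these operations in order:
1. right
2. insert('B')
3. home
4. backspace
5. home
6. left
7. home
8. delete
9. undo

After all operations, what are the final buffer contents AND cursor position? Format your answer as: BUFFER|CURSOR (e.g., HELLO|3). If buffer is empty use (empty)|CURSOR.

Answer: JBHBRMLW|0

Derivation:
After op 1 (right): buf='JHBRMLW' cursor=1
After op 2 (insert('B')): buf='JBHBRMLW' cursor=2
After op 3 (home): buf='JBHBRMLW' cursor=0
After op 4 (backspace): buf='JBHBRMLW' cursor=0
After op 5 (home): buf='JBHBRMLW' cursor=0
After op 6 (left): buf='JBHBRMLW' cursor=0
After op 7 (home): buf='JBHBRMLW' cursor=0
After op 8 (delete): buf='BHBRMLW' cursor=0
After op 9 (undo): buf='JBHBRMLW' cursor=0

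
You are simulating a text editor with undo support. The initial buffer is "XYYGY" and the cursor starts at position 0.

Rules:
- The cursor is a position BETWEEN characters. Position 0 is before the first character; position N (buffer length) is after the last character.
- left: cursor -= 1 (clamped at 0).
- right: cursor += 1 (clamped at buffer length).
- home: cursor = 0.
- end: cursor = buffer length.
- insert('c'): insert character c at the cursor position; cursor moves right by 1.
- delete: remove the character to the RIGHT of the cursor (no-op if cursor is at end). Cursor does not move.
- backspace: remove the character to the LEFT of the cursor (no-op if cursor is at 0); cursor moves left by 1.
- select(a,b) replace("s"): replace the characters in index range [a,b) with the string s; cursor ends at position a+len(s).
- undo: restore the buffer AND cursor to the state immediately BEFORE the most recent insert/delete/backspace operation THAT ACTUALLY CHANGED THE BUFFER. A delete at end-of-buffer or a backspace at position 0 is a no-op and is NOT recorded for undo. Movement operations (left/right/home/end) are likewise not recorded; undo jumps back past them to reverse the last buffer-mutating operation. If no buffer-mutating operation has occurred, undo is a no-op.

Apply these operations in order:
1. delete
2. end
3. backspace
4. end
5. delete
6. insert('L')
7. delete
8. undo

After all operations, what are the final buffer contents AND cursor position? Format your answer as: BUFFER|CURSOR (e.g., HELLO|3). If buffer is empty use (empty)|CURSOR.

Answer: YYG|3

Derivation:
After op 1 (delete): buf='YYGY' cursor=0
After op 2 (end): buf='YYGY' cursor=4
After op 3 (backspace): buf='YYG' cursor=3
After op 4 (end): buf='YYG' cursor=3
After op 5 (delete): buf='YYG' cursor=3
After op 6 (insert('L')): buf='YYGL' cursor=4
After op 7 (delete): buf='YYGL' cursor=4
After op 8 (undo): buf='YYG' cursor=3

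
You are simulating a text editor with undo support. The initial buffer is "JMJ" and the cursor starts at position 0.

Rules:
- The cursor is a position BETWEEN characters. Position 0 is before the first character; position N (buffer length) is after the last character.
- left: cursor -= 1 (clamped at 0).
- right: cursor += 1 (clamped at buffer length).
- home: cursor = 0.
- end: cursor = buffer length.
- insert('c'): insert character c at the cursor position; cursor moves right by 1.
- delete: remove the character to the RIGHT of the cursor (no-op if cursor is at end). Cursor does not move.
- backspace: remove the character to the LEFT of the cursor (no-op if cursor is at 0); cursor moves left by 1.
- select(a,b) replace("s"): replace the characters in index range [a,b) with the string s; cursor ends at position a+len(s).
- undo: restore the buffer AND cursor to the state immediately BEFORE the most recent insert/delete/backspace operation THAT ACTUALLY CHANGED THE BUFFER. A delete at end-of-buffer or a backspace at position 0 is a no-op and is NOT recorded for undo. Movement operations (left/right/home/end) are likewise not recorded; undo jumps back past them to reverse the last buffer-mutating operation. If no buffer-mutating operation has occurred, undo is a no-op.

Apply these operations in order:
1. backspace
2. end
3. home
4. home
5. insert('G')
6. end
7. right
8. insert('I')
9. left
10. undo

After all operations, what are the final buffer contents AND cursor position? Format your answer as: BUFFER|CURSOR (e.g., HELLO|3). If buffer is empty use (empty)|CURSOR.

Answer: GJMJ|4

Derivation:
After op 1 (backspace): buf='JMJ' cursor=0
After op 2 (end): buf='JMJ' cursor=3
After op 3 (home): buf='JMJ' cursor=0
After op 4 (home): buf='JMJ' cursor=0
After op 5 (insert('G')): buf='GJMJ' cursor=1
After op 6 (end): buf='GJMJ' cursor=4
After op 7 (right): buf='GJMJ' cursor=4
After op 8 (insert('I')): buf='GJMJI' cursor=5
After op 9 (left): buf='GJMJI' cursor=4
After op 10 (undo): buf='GJMJ' cursor=4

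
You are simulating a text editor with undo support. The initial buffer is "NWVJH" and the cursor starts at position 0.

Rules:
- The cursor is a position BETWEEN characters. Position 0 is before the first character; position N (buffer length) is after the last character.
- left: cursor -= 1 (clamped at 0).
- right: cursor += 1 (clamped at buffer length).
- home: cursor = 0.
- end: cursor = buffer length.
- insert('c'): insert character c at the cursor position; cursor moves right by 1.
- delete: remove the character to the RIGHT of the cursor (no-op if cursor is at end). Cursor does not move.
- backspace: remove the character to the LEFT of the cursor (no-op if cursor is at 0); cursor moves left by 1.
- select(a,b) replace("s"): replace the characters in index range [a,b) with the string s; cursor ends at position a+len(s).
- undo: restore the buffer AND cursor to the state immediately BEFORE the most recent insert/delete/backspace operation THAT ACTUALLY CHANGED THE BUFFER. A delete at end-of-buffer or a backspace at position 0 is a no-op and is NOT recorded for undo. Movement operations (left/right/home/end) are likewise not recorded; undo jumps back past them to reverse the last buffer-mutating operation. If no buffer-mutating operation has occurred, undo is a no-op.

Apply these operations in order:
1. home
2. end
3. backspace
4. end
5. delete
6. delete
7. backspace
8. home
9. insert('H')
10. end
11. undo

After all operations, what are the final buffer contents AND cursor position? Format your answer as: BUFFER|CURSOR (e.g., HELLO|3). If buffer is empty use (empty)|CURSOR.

After op 1 (home): buf='NWVJH' cursor=0
After op 2 (end): buf='NWVJH' cursor=5
After op 3 (backspace): buf='NWVJ' cursor=4
After op 4 (end): buf='NWVJ' cursor=4
After op 5 (delete): buf='NWVJ' cursor=4
After op 6 (delete): buf='NWVJ' cursor=4
After op 7 (backspace): buf='NWV' cursor=3
After op 8 (home): buf='NWV' cursor=0
After op 9 (insert('H')): buf='HNWV' cursor=1
After op 10 (end): buf='HNWV' cursor=4
After op 11 (undo): buf='NWV' cursor=0

Answer: NWV|0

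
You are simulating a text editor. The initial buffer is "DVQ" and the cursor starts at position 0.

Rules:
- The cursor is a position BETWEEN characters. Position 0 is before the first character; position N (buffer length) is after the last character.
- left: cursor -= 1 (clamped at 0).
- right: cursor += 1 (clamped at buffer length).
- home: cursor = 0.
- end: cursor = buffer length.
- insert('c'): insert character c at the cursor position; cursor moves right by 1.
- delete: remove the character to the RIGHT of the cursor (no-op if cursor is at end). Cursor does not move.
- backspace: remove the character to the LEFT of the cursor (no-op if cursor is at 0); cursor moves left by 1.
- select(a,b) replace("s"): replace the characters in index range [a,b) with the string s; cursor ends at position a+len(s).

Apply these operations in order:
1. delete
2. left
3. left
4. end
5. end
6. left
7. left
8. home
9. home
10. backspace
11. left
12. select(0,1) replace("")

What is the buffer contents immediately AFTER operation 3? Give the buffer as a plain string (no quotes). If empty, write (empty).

Answer: VQ

Derivation:
After op 1 (delete): buf='VQ' cursor=0
After op 2 (left): buf='VQ' cursor=0
After op 3 (left): buf='VQ' cursor=0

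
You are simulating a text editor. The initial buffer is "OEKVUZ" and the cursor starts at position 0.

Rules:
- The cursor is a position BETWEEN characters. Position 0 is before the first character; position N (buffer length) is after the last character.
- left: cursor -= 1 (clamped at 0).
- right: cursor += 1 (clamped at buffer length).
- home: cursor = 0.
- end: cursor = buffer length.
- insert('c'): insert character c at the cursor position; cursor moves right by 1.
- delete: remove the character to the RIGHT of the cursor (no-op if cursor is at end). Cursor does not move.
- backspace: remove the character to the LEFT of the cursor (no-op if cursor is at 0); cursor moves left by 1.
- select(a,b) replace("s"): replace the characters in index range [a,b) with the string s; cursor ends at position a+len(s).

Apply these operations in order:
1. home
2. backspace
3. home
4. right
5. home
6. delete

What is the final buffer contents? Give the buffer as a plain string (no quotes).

Answer: EKVUZ

Derivation:
After op 1 (home): buf='OEKVUZ' cursor=0
After op 2 (backspace): buf='OEKVUZ' cursor=0
After op 3 (home): buf='OEKVUZ' cursor=0
After op 4 (right): buf='OEKVUZ' cursor=1
After op 5 (home): buf='OEKVUZ' cursor=0
After op 6 (delete): buf='EKVUZ' cursor=0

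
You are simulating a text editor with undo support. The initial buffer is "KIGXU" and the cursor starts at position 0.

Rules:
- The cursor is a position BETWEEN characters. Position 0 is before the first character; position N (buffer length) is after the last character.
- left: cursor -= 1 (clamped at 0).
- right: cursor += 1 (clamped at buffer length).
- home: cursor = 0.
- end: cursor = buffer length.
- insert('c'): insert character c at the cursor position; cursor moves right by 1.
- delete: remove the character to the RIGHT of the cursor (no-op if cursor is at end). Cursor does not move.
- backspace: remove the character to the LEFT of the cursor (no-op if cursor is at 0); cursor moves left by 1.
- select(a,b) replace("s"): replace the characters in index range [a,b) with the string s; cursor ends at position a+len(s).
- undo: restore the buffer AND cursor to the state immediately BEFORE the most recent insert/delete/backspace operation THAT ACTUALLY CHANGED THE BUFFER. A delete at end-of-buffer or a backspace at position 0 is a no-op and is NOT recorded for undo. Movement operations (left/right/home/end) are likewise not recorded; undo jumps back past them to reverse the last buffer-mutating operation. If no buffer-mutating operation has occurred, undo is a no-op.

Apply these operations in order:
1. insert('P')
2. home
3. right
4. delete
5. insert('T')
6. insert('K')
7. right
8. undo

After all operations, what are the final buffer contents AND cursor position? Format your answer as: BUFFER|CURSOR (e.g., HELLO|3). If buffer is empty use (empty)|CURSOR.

Answer: PTIGXU|2

Derivation:
After op 1 (insert('P')): buf='PKIGXU' cursor=1
After op 2 (home): buf='PKIGXU' cursor=0
After op 3 (right): buf='PKIGXU' cursor=1
After op 4 (delete): buf='PIGXU' cursor=1
After op 5 (insert('T')): buf='PTIGXU' cursor=2
After op 6 (insert('K')): buf='PTKIGXU' cursor=3
After op 7 (right): buf='PTKIGXU' cursor=4
After op 8 (undo): buf='PTIGXU' cursor=2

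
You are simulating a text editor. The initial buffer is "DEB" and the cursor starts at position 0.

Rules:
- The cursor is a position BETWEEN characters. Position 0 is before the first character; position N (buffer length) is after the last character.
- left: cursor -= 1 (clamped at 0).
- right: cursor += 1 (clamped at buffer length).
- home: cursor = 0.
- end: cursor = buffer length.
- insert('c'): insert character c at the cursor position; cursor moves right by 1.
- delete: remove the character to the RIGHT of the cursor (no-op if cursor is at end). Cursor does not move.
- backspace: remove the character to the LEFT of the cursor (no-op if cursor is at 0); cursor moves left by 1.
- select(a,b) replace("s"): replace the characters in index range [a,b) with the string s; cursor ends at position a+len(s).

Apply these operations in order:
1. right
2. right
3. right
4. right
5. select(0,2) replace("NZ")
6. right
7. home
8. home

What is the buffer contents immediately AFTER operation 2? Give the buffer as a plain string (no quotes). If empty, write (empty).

Answer: DEB

Derivation:
After op 1 (right): buf='DEB' cursor=1
After op 2 (right): buf='DEB' cursor=2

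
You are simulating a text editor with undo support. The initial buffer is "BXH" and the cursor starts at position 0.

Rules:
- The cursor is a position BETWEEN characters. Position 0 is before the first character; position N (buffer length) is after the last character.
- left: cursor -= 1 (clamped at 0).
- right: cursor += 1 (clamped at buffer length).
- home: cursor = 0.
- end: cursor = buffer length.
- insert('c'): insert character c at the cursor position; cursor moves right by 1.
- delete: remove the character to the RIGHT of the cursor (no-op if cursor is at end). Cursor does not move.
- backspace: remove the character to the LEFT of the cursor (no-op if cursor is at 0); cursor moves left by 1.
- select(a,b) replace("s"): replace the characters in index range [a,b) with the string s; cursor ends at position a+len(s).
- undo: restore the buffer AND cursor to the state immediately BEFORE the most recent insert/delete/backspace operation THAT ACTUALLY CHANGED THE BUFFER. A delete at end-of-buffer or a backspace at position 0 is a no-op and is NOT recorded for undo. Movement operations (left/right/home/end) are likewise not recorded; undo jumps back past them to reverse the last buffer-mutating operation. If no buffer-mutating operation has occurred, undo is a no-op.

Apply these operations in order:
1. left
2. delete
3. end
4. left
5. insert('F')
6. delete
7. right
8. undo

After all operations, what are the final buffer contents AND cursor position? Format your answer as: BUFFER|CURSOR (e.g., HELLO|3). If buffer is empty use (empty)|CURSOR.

Answer: XFH|2

Derivation:
After op 1 (left): buf='BXH' cursor=0
After op 2 (delete): buf='XH' cursor=0
After op 3 (end): buf='XH' cursor=2
After op 4 (left): buf='XH' cursor=1
After op 5 (insert('F')): buf='XFH' cursor=2
After op 6 (delete): buf='XF' cursor=2
After op 7 (right): buf='XF' cursor=2
After op 8 (undo): buf='XFH' cursor=2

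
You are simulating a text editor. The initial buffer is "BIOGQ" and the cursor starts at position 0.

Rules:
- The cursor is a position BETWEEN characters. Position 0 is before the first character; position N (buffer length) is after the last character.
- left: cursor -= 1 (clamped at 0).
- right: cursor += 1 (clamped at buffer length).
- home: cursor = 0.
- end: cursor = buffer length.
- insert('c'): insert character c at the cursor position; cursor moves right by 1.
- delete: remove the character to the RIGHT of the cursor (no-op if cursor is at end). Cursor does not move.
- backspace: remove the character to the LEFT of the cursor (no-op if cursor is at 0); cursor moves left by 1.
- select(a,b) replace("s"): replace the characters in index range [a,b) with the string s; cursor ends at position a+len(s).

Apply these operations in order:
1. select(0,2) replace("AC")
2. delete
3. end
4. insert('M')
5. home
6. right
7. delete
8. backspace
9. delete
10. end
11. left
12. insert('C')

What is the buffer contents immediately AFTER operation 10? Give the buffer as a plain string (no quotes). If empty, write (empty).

After op 1 (select(0,2) replace("AC")): buf='ACOGQ' cursor=2
After op 2 (delete): buf='ACGQ' cursor=2
After op 3 (end): buf='ACGQ' cursor=4
After op 4 (insert('M')): buf='ACGQM' cursor=5
After op 5 (home): buf='ACGQM' cursor=0
After op 6 (right): buf='ACGQM' cursor=1
After op 7 (delete): buf='AGQM' cursor=1
After op 8 (backspace): buf='GQM' cursor=0
After op 9 (delete): buf='QM' cursor=0
After op 10 (end): buf='QM' cursor=2

Answer: QM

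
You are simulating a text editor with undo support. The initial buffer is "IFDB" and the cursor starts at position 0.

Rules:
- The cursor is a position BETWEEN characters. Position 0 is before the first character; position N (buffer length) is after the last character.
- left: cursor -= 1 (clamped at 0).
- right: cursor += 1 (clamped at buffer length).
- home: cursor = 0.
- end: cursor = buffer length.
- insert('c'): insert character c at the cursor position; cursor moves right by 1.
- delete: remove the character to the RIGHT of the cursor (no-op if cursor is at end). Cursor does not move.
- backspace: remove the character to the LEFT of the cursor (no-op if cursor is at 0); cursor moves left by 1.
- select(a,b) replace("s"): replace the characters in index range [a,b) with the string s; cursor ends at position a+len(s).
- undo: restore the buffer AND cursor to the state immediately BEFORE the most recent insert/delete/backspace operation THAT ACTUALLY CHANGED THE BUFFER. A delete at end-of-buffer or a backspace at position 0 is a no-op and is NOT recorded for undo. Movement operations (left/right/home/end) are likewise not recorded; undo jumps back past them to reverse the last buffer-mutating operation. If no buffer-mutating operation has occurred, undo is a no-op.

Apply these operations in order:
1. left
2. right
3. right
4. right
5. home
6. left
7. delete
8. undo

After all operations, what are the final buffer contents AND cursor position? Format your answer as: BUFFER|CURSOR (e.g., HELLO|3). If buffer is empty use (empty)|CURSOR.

Answer: IFDB|0

Derivation:
After op 1 (left): buf='IFDB' cursor=0
After op 2 (right): buf='IFDB' cursor=1
After op 3 (right): buf='IFDB' cursor=2
After op 4 (right): buf='IFDB' cursor=3
After op 5 (home): buf='IFDB' cursor=0
After op 6 (left): buf='IFDB' cursor=0
After op 7 (delete): buf='FDB' cursor=0
After op 8 (undo): buf='IFDB' cursor=0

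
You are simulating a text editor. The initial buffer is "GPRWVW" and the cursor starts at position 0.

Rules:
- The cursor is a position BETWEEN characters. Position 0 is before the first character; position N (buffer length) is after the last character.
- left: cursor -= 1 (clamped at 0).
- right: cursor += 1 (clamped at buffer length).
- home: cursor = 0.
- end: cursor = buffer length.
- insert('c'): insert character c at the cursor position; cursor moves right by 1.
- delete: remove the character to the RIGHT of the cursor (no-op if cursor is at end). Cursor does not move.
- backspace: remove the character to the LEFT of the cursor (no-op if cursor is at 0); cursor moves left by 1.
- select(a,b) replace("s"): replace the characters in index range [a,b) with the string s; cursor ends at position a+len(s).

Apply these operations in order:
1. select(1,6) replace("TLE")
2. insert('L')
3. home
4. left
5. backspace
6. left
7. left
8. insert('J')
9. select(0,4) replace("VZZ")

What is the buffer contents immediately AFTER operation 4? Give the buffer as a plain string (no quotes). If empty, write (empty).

Answer: GTLEL

Derivation:
After op 1 (select(1,6) replace("TLE")): buf='GTLE' cursor=4
After op 2 (insert('L')): buf='GTLEL' cursor=5
After op 3 (home): buf='GTLEL' cursor=0
After op 4 (left): buf='GTLEL' cursor=0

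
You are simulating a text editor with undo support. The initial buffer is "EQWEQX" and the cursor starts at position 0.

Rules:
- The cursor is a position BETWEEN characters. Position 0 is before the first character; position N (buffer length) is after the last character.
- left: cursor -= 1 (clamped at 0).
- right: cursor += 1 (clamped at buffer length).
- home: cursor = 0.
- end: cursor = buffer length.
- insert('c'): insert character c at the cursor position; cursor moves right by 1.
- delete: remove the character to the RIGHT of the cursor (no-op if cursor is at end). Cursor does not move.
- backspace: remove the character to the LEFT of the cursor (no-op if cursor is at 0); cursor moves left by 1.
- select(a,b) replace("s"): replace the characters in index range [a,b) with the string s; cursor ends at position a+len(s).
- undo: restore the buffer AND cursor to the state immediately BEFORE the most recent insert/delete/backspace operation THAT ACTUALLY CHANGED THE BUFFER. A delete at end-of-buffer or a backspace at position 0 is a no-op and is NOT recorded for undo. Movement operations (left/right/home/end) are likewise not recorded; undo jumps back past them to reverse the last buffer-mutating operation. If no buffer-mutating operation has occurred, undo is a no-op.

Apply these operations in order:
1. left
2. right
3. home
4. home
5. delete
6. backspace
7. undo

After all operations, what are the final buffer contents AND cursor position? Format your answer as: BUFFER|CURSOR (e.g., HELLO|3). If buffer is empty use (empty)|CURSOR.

Answer: EQWEQX|0

Derivation:
After op 1 (left): buf='EQWEQX' cursor=0
After op 2 (right): buf='EQWEQX' cursor=1
After op 3 (home): buf='EQWEQX' cursor=0
After op 4 (home): buf='EQWEQX' cursor=0
After op 5 (delete): buf='QWEQX' cursor=0
After op 6 (backspace): buf='QWEQX' cursor=0
After op 7 (undo): buf='EQWEQX' cursor=0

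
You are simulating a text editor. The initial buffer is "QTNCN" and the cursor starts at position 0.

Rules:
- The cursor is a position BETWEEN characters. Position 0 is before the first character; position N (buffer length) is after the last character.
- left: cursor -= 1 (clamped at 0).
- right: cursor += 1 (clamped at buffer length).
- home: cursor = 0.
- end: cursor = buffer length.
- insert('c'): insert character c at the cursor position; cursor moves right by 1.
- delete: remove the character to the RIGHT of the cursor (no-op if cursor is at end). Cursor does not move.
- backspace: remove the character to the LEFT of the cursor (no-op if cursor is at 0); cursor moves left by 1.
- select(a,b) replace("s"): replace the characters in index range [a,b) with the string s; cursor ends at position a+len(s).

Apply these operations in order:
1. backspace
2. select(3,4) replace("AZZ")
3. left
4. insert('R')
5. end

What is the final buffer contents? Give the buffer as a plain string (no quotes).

Answer: QTNAZRZN

Derivation:
After op 1 (backspace): buf='QTNCN' cursor=0
After op 2 (select(3,4) replace("AZZ")): buf='QTNAZZN' cursor=6
After op 3 (left): buf='QTNAZZN' cursor=5
After op 4 (insert('R')): buf='QTNAZRZN' cursor=6
After op 5 (end): buf='QTNAZRZN' cursor=8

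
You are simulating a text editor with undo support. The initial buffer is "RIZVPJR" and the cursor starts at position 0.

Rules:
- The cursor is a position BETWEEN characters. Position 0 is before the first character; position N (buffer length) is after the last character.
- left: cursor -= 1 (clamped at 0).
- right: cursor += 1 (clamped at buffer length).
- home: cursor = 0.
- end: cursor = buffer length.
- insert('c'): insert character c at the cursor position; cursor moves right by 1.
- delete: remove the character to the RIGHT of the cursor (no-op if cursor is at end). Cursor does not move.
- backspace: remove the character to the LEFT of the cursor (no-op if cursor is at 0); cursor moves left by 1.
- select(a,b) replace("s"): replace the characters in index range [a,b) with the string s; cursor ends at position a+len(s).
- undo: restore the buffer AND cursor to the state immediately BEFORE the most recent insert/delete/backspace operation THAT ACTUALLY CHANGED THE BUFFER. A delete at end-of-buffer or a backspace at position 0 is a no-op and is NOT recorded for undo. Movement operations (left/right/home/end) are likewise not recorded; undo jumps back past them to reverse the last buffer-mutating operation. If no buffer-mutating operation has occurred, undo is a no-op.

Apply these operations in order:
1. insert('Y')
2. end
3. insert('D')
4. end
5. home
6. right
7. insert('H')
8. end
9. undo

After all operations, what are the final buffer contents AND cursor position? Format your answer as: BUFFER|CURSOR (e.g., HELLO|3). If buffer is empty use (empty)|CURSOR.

Answer: YRIZVPJRD|1

Derivation:
After op 1 (insert('Y')): buf='YRIZVPJR' cursor=1
After op 2 (end): buf='YRIZVPJR' cursor=8
After op 3 (insert('D')): buf='YRIZVPJRD' cursor=9
After op 4 (end): buf='YRIZVPJRD' cursor=9
After op 5 (home): buf='YRIZVPJRD' cursor=0
After op 6 (right): buf='YRIZVPJRD' cursor=1
After op 7 (insert('H')): buf='YHRIZVPJRD' cursor=2
After op 8 (end): buf='YHRIZVPJRD' cursor=10
After op 9 (undo): buf='YRIZVPJRD' cursor=1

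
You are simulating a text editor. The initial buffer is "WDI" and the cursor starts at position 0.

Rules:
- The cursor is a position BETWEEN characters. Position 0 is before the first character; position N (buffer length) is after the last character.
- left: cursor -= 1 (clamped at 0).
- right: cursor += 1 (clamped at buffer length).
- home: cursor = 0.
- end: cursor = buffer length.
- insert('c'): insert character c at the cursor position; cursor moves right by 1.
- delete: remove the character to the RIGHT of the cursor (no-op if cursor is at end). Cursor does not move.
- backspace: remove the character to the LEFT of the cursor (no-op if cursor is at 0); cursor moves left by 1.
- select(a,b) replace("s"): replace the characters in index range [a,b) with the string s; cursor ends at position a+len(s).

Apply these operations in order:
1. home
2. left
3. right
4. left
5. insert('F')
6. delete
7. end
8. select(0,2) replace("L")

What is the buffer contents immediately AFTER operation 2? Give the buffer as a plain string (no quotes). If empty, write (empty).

After op 1 (home): buf='WDI' cursor=0
After op 2 (left): buf='WDI' cursor=0

Answer: WDI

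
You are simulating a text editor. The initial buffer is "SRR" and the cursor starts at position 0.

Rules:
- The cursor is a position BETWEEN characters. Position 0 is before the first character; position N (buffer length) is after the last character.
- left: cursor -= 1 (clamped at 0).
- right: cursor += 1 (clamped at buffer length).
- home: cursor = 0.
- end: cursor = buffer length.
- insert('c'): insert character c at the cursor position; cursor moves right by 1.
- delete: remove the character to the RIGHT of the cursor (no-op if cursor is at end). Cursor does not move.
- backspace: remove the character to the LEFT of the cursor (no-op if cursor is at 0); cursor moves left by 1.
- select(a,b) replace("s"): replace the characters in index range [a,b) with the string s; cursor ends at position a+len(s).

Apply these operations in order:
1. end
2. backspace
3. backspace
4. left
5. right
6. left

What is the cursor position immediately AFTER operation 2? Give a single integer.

Answer: 2

Derivation:
After op 1 (end): buf='SRR' cursor=3
After op 2 (backspace): buf='SR' cursor=2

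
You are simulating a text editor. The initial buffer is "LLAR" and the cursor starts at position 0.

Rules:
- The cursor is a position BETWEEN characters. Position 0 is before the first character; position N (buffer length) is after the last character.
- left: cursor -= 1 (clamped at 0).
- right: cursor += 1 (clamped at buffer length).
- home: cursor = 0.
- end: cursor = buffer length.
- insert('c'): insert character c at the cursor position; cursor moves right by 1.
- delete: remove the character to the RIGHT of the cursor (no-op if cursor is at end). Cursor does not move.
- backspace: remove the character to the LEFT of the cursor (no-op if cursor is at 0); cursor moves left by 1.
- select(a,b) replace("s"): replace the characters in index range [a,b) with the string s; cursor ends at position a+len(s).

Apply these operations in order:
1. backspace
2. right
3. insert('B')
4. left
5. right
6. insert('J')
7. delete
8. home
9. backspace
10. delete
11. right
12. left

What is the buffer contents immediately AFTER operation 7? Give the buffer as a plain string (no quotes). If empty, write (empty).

Answer: LBJAR

Derivation:
After op 1 (backspace): buf='LLAR' cursor=0
After op 2 (right): buf='LLAR' cursor=1
After op 3 (insert('B')): buf='LBLAR' cursor=2
After op 4 (left): buf='LBLAR' cursor=1
After op 5 (right): buf='LBLAR' cursor=2
After op 6 (insert('J')): buf='LBJLAR' cursor=3
After op 7 (delete): buf='LBJAR' cursor=3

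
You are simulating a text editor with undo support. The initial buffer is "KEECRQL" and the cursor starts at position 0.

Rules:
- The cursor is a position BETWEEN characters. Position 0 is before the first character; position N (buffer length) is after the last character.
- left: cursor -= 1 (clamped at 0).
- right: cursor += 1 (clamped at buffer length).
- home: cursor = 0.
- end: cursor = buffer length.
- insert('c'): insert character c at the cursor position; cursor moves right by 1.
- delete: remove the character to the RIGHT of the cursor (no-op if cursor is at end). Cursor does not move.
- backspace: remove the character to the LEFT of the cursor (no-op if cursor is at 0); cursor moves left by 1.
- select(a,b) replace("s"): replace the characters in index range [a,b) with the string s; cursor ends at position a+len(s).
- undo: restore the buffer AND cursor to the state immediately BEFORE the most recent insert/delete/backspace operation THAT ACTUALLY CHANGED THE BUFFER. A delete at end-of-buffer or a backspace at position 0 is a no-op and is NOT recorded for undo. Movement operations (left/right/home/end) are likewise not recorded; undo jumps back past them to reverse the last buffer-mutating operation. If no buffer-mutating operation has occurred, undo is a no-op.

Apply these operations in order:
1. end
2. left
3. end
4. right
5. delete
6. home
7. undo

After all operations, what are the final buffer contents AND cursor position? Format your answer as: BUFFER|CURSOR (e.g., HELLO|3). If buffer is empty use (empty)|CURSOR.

After op 1 (end): buf='KEECRQL' cursor=7
After op 2 (left): buf='KEECRQL' cursor=6
After op 3 (end): buf='KEECRQL' cursor=7
After op 4 (right): buf='KEECRQL' cursor=7
After op 5 (delete): buf='KEECRQL' cursor=7
After op 6 (home): buf='KEECRQL' cursor=0
After op 7 (undo): buf='KEECRQL' cursor=0

Answer: KEECRQL|0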